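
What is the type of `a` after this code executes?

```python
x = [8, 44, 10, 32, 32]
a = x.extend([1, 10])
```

list.extend() returns None

NoneType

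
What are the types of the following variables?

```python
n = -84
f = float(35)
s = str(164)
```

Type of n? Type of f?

n is int; f is float

int, float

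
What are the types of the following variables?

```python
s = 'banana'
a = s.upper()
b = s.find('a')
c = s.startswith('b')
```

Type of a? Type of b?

str.upper() returns str; str.find() returns int

str, int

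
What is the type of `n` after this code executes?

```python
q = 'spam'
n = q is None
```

'is' comparison returns bool

bool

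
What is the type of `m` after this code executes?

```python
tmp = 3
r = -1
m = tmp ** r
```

int ** negative int returns float

float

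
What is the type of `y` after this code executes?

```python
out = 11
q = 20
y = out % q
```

int % int returns int (11 % 20 = 11)

int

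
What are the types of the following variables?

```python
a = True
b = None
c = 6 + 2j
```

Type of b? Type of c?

b is NoneType; c is complex

NoneType, complex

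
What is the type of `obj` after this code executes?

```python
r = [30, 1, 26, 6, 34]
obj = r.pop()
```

list.pop() returns the popped element (int here)

int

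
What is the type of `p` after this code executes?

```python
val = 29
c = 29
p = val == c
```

Equality comparison returns bool

bool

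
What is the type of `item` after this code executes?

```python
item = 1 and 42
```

'and' returns the last value when all truthy (42, which is int)

int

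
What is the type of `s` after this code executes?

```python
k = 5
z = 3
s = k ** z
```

int ** positive int returns int (5 ** 3 = 125)

int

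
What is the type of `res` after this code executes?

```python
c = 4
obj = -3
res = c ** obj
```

int ** negative int returns float

float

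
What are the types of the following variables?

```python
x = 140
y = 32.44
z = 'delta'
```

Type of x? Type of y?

x is int; y is float

int, float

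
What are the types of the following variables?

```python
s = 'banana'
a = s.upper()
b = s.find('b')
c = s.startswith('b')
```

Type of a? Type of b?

str.upper() returns str; str.find() returns int

str, int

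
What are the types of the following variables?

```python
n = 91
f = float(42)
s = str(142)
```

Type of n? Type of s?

n is int; s is str

int, str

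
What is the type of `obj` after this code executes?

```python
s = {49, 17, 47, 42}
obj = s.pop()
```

Popping from a set of ints returns int

int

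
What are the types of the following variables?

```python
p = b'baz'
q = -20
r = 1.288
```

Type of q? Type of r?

q is int; r is float

int, float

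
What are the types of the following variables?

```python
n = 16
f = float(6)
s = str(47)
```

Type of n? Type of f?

n is int; f is float

int, float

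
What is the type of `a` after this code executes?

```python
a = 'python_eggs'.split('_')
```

str.split() returns list

list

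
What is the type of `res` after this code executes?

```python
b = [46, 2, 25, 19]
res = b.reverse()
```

list.reverse() returns None

NoneType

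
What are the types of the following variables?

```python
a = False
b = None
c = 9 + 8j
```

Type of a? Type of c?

a is bool; c is complex

bool, complex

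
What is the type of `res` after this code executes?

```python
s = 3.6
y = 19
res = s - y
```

float - int returns float (3.6 - 19 = -15.4)

float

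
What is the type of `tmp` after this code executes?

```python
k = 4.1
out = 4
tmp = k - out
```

float - int returns float (4.1 - 4 = 0.1)

float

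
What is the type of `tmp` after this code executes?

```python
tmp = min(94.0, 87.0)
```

min() of floats returns float

float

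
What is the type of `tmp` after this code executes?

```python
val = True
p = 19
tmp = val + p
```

bool + int returns int (True is 1, so 1 + 19 = 20)

int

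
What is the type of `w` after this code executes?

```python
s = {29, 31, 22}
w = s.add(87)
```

set.add() returns None (mutates in place)

NoneType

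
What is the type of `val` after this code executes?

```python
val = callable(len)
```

callable() returns bool

bool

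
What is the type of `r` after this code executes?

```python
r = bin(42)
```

bin() returns str representation

str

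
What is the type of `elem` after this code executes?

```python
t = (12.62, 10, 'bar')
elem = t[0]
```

Index 0 of tuple is 12.62 which is float

float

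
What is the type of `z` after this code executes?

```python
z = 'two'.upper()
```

str.upper() returns str

str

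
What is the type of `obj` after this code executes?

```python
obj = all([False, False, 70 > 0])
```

all() returns bool

bool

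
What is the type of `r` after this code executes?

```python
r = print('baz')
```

print() returns None

NoneType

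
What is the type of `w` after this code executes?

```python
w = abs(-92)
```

abs() of int returns int

int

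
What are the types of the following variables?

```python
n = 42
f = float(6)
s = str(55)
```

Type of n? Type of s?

n is int; s is str

int, str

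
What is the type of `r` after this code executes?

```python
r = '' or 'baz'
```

'or' returns first truthy value ('baz', which is str)

str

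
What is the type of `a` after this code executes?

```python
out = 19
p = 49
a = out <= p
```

Comparison operators return bool

bool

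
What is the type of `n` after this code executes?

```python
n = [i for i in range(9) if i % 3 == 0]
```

A list comprehension [...] produces a list

list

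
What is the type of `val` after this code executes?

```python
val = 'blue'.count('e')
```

str.count() returns int

int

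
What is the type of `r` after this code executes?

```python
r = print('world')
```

print() returns None

NoneType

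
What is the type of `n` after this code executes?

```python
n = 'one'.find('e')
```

str.find() returns int (index, or -1)

int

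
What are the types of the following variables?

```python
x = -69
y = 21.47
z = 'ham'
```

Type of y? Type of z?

y is float; z is str

float, str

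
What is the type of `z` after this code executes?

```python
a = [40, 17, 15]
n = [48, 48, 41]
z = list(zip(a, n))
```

list(zip(...)) returns a list of tuples

list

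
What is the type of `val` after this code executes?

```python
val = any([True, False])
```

any() returns bool

bool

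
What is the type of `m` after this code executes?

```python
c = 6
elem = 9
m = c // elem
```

int // int returns int (6 // 9 = 0)

int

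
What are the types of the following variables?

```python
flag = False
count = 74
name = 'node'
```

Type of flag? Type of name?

flag is bool; name is str

bool, str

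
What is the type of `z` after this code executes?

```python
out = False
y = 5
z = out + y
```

bool + int returns int (False is 0, so 0 + 5 = 5)

int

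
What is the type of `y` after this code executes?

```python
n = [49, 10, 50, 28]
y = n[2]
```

Indexing a list of ints returns int (n[2] = 50)

int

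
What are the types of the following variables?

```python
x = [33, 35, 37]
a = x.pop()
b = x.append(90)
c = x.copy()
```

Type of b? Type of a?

list.append() returns None; list.pop() returns the element (int)

NoneType, int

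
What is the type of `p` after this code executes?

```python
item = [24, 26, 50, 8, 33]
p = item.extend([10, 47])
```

list.extend() returns None

NoneType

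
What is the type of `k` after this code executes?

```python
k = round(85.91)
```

round() with no ndigits arg returns int

int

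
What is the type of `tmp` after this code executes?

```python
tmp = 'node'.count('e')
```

str.count() returns int

int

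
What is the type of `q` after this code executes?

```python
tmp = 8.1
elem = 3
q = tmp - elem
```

float - int returns float (8.1 - 3 = 5.1)

float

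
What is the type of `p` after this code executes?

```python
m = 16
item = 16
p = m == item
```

Equality comparison returns bool

bool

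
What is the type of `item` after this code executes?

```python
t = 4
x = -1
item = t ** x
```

int ** negative int returns float

float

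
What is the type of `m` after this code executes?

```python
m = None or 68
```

'or' with None returns the other value (68, int)

int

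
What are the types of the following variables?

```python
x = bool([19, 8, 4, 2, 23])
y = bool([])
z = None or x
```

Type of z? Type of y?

None or <bool> returns the bool; bool() returns bool

bool, bool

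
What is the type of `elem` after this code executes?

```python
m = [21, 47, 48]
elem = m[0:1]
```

Slicing a list always returns a list

list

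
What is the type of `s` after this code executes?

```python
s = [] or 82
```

'or' returns first truthy value (82, which is int)

int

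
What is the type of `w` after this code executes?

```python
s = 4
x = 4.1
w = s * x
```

int * float returns float (4 * 4.1 = 16.4)

float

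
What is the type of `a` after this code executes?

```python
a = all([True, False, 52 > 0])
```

all() returns bool

bool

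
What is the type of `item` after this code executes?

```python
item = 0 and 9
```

'and' returns the first falsy value (0, which is int)

int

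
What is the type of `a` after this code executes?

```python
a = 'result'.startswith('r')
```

str.startswith() returns bool

bool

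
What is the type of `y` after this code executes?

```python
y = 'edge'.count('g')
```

str.count() returns int

int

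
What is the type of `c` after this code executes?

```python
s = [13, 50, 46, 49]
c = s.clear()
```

list.clear() returns None

NoneType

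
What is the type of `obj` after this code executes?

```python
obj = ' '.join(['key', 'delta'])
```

str.join() returns str

str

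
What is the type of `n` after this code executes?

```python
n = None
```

None has type NoneType

NoneType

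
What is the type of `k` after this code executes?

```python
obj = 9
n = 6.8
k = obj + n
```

int + float returns float (9 + 6.8 = 15.8)

float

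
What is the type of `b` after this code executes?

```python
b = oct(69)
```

oct() returns str representation

str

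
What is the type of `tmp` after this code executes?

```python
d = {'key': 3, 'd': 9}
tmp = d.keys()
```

.keys() returns a dict_keys view object

dict_keys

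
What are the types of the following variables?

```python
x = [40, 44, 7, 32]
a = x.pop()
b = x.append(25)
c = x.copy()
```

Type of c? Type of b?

list.copy() returns list; list.append() returns None

list, NoneType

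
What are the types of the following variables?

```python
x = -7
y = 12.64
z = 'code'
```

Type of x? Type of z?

x is int; z is str

int, str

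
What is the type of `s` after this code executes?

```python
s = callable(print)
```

callable() returns bool

bool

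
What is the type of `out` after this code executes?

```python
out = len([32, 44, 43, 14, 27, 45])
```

len() always returns int

int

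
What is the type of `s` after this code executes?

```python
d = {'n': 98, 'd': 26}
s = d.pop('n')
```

dict.pop() returns the value (int)

int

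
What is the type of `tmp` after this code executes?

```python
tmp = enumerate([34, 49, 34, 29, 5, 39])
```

enumerate() returns an enumerate iterator object

enumerate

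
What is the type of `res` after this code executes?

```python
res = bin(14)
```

bin() returns str representation

str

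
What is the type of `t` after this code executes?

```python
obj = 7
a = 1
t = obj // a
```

int // int returns int (7 // 1 = 7)

int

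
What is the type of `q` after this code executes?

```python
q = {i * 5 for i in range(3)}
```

A set comprehension {expr for x in iterable} produces a set

set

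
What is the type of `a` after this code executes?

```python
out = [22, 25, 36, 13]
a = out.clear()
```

list.clear() returns None

NoneType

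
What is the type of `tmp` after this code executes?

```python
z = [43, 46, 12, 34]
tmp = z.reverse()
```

list.reverse() returns None

NoneType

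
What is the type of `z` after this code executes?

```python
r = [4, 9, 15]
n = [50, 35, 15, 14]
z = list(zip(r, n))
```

list(zip(...)) returns a list of tuples

list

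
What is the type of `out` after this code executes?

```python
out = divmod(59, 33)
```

divmod() returns a tuple (quotient, remainder)

tuple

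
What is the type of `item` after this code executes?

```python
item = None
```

None has type NoneType

NoneType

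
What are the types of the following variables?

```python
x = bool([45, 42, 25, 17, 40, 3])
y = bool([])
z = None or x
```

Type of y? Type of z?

bool() returns bool; None or <bool> returns the bool

bool, bool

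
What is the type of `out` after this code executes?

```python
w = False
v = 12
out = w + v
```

bool + int returns int (False is 0, so 0 + 12 = 12)

int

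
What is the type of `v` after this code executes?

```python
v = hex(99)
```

hex() returns str representation

str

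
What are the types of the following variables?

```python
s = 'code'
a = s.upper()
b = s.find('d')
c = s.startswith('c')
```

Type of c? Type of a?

str.startswith() returns bool; str.upper() returns str

bool, str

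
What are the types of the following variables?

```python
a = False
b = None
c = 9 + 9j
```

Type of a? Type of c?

a is bool; c is complex

bool, complex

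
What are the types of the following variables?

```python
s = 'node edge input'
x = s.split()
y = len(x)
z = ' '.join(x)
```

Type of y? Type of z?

len() returns int; str.join() returns str

int, str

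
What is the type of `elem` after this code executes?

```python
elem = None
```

None has type NoneType

NoneType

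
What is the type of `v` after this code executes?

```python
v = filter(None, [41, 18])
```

filter() returns a filter iterator object

filter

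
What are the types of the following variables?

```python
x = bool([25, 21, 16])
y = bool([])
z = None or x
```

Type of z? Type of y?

None or <bool> returns the bool; bool() returns bool

bool, bool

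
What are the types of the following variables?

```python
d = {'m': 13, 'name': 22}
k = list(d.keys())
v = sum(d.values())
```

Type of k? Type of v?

list(...) returns list; sum of int values returns int

list, int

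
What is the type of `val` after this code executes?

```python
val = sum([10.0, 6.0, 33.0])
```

sum() of floats returns float

float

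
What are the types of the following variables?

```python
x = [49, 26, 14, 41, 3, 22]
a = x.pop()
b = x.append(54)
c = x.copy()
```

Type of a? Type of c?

list.pop() returns the element (int); list.copy() returns list

int, list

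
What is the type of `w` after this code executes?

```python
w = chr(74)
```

chr() returns str (single character)

str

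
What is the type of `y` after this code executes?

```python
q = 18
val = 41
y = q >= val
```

Comparison operators return bool

bool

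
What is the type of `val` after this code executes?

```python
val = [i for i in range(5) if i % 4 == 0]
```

A list comprehension [...] produces a list

list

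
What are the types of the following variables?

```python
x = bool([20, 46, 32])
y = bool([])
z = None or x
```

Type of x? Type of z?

bool() returns bool; None or <bool> returns the bool

bool, bool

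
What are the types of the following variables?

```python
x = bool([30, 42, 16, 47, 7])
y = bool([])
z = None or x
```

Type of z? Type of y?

None or <bool> returns the bool; bool() returns bool

bool, bool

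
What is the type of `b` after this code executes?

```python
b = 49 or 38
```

'or' returns the first truthy value (49, which is int)

int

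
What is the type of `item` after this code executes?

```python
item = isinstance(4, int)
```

isinstance() returns bool

bool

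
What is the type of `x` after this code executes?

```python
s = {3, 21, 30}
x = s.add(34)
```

set.add() returns None (mutates in place)

NoneType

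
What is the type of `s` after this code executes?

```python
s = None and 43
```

'and' returns first falsy value (None)

NoneType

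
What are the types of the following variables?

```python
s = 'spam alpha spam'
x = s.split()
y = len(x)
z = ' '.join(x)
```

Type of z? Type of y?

str.join() returns str; len() returns int

str, int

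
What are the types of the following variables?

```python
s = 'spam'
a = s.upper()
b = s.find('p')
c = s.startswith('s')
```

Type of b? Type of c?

str.find() returns int; str.startswith() returns bool

int, bool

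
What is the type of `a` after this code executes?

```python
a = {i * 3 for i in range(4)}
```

A set comprehension {expr for x in iterable} produces a set

set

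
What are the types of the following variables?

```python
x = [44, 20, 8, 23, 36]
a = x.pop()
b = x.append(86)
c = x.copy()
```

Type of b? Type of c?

list.append() returns None; list.copy() returns list

NoneType, list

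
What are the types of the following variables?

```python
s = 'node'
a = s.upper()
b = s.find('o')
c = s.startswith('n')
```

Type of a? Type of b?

str.upper() returns str; str.find() returns int

str, int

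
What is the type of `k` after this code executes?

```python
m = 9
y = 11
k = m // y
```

int // int returns int (9 // 11 = 0)

int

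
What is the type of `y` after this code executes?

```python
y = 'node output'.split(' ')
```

str.split() returns list

list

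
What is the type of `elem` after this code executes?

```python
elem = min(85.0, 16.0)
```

min() of floats returns float

float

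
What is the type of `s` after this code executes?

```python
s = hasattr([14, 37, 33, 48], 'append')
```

hasattr() returns bool

bool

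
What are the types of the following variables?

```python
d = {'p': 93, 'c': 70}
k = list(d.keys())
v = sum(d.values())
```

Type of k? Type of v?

list(...) returns list; sum of int values returns int

list, int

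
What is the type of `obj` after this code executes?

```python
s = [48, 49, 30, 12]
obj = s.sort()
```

list.sort() returns None (sorts in place)

NoneType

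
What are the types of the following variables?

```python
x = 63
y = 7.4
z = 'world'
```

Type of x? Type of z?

x is int; z is str

int, str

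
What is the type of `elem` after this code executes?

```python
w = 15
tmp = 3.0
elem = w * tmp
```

int * float returns float (15 * 3.0 = 45.0)

float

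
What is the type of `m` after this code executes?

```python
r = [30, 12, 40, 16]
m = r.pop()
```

list.pop() returns the popped element (int here)

int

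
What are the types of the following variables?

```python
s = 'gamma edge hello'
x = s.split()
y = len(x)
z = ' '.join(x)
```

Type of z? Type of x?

str.join() returns str; str.split() returns list

str, list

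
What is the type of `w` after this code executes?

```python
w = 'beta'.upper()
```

str.upper() returns str

str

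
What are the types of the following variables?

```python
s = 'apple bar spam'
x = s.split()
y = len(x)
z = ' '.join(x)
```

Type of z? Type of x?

str.join() returns str; str.split() returns list

str, list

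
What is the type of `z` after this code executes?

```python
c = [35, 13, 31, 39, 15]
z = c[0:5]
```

Slicing a list always returns a list

list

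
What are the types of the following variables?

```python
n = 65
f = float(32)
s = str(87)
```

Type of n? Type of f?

n is int; f is float

int, float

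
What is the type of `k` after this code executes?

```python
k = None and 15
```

'and' returns first falsy value (None)

NoneType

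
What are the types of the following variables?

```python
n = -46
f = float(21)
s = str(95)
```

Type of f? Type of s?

f is float; s is str

float, str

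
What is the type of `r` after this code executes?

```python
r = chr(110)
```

chr() returns str (single character)

str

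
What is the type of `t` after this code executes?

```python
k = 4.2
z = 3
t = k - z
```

float - int returns float (4.2 - 3 = 1.2)

float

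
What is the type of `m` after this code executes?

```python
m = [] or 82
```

'or' returns first truthy value (82, which is int)

int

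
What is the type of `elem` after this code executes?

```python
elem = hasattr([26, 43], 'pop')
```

hasattr() returns bool

bool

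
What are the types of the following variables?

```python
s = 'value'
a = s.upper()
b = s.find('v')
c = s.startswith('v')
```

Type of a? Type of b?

str.upper() returns str; str.find() returns int

str, int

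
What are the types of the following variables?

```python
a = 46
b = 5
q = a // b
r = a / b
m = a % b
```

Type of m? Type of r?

int % int returns int; int / int returns float

int, float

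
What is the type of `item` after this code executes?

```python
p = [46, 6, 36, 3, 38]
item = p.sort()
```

list.sort() returns None (sorts in place)

NoneType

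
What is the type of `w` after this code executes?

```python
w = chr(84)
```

chr() returns str (single character)

str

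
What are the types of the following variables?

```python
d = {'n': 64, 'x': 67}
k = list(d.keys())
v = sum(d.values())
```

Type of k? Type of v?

list(...) returns list; sum of int values returns int

list, int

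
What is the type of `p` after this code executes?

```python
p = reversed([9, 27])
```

reversed() on a list returns a list_reverseiterator

list_reverseiterator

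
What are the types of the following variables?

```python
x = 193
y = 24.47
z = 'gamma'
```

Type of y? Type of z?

y is float; z is str

float, str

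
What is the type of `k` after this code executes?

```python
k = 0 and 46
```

'and' returns the first falsy value (0, which is int)

int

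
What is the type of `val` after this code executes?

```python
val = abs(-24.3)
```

abs() of float returns float

float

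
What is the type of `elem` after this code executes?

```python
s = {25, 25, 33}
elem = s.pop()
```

Popping from a set of ints returns int

int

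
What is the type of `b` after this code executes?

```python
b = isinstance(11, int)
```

isinstance() returns bool

bool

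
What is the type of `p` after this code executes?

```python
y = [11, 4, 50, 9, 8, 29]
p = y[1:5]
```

Slicing a list always returns a list

list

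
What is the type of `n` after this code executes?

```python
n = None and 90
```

'and' returns first falsy value (None)

NoneType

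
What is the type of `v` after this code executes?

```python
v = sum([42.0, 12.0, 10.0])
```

sum() of floats returns float

float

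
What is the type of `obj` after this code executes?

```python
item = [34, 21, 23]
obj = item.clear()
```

list.clear() returns None

NoneType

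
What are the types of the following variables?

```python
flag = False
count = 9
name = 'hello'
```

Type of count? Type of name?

count is int; name is str

int, str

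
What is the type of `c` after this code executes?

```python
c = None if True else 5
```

Ternary: condition is True, if branch (None) taken → NoneType

NoneType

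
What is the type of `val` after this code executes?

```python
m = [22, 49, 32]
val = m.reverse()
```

list.reverse() returns None

NoneType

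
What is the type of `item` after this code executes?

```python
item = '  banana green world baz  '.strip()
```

str.strip() returns str

str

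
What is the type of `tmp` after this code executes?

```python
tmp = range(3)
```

range() returns a range object

range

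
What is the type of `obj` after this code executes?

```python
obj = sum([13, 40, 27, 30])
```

sum() of ints returns int

int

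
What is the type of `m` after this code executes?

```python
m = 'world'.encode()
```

str.encode() returns bytes

bytes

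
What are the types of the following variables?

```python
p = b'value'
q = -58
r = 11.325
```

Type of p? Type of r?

p is bytes; r is float

bytes, float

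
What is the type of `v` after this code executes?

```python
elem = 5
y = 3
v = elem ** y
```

int ** positive int returns int (5 ** 3 = 125)

int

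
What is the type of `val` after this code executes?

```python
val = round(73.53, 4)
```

round() with ndigits arg returns float

float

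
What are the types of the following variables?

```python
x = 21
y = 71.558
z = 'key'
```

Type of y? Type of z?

y is float; z is str

float, str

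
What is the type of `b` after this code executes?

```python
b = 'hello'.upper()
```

str.upper() returns str

str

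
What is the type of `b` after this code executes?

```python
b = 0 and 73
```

'and' returns the first falsy value (0, which is int)

int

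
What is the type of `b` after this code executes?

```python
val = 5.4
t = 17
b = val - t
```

float - int returns float (5.4 - 17 = -11.6)

float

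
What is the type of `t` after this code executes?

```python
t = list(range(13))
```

list(range(...)) returns list

list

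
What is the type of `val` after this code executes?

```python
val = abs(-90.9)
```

abs() of float returns float

float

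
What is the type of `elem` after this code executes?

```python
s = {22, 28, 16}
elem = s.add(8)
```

set.add() returns None (mutates in place)

NoneType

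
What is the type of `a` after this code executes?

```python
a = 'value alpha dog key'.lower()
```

str.lower() returns str

str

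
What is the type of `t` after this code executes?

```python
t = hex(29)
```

hex() returns str representation

str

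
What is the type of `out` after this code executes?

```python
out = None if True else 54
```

Ternary: condition is True, if branch (None) taken → NoneType

NoneType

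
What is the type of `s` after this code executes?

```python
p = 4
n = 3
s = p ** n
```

int ** positive int returns int (4 ** 3 = 64)

int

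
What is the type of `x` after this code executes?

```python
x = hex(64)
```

hex() returns str representation

str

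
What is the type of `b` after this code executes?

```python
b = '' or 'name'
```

'or' returns first truthy value ('name', which is str)

str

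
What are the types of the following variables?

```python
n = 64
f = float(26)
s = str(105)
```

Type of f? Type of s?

f is float; s is str

float, str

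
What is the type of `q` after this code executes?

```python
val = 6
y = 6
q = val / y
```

int / int always returns float in Python 3 (6 / 6 = 1)

float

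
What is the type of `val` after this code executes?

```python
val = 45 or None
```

'or' returns first truthy value (45, int)

int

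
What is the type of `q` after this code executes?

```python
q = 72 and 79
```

'and' returns the last value when all truthy (79, which is int)

int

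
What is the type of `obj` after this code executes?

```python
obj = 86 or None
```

'or' returns first truthy value (86, int)

int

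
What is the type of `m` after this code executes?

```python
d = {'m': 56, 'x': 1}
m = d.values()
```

.values() returns a dict_values view object

dict_values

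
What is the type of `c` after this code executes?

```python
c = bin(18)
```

bin() returns str representation

str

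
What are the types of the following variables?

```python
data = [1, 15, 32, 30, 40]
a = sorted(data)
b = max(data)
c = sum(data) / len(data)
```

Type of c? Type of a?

int / int returns float; sorted() returns list

float, list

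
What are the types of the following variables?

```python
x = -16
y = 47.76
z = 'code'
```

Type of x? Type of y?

x is int; y is float

int, float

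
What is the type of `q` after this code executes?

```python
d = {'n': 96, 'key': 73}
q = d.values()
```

.values() returns a dict_values view object

dict_values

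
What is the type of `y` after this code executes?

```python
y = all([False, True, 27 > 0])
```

all() returns bool

bool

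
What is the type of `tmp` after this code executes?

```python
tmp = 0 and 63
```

'and' returns the first falsy value (0, which is int)

int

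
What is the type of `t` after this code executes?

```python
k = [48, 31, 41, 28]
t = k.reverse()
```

list.reverse() returns None

NoneType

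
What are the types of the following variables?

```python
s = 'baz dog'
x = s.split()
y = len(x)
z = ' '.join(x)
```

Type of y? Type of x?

len() returns int; str.split() returns list

int, list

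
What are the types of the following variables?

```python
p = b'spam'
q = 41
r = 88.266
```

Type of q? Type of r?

q is int; r is float

int, float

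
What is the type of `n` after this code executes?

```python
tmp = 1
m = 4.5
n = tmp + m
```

int + float returns float (1 + 4.5 = 5.5)

float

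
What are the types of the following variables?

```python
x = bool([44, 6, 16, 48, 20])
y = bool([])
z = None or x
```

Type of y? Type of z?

bool() returns bool; None or <bool> returns the bool

bool, bool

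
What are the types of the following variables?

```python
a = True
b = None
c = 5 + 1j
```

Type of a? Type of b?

a is bool; b is NoneType

bool, NoneType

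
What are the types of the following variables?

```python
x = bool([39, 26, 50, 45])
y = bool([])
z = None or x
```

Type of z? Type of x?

None or <bool> returns the bool; bool() returns bool

bool, bool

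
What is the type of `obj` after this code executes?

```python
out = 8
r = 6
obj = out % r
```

int % int returns int (8 % 6 = 2)

int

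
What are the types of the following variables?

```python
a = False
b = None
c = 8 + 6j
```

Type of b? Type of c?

b is NoneType; c is complex

NoneType, complex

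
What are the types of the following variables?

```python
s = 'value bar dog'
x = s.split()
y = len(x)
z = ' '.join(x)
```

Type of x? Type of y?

str.split() returns list; len() returns int

list, int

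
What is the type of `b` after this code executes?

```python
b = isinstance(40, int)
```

isinstance() returns bool

bool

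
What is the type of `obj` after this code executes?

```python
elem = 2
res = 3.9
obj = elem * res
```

int * float returns float (2 * 3.9 = 7.8)

float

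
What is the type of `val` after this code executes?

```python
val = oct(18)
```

oct() returns str representation

str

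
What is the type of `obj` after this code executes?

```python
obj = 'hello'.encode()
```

str.encode() returns bytes

bytes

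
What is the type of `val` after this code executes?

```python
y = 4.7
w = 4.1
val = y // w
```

float // float returns float (floor division preserves float type)

float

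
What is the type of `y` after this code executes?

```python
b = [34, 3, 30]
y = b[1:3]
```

Slicing a list always returns a list

list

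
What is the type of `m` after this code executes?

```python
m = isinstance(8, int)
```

isinstance() returns bool

bool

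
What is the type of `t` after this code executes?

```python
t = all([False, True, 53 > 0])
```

all() returns bool

bool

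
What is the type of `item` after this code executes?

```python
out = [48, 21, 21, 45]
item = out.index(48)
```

list.index() returns int

int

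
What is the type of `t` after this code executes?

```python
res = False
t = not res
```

'not' always returns bool

bool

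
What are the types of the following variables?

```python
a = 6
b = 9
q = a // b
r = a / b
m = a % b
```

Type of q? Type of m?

int // int returns int; int % int returns int

int, int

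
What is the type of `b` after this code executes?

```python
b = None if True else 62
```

Ternary: condition is True, if branch (None) taken → NoneType

NoneType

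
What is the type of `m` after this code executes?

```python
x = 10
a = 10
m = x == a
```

Equality comparison returns bool

bool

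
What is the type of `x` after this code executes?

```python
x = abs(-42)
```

abs() of int returns int

int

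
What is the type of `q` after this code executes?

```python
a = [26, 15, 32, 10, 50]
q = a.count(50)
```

list.count() returns int

int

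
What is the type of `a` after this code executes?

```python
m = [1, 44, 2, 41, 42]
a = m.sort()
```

list.sort() returns None (sorts in place)

NoneType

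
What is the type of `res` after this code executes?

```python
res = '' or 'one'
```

'or' returns first truthy value ('one', which is str)

str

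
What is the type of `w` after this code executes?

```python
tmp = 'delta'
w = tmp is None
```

'is' comparison returns bool

bool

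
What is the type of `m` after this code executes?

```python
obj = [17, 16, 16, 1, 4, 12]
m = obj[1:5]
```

Slicing a list always returns a list

list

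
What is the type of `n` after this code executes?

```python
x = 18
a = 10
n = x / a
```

int / int always returns float in Python 3 (18 / 10 = 1.8)

float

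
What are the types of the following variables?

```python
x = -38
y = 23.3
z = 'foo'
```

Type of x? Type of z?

x is int; z is str

int, str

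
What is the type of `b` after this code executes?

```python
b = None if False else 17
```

Ternary: condition is False, else branch (17) taken → int

int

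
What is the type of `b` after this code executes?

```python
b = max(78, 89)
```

max() of ints returns int

int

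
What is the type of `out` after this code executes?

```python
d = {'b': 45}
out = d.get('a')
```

dict.get() returns None when key 'a' is not found and no default given

NoneType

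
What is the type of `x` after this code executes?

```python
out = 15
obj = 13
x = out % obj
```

int % int returns int (15 % 13 = 2)

int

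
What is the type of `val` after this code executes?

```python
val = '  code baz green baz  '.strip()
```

str.strip() returns str

str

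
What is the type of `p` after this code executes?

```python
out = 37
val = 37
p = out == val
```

Equality comparison returns bool

bool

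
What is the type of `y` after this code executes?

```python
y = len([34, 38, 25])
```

len() always returns int

int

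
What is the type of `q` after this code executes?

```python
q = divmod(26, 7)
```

divmod() returns a tuple (quotient, remainder)

tuple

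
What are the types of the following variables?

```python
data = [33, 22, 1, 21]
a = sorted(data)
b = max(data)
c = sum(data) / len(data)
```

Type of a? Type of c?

sorted() returns list; int / int returns float

list, float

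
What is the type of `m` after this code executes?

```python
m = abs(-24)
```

abs() of int returns int

int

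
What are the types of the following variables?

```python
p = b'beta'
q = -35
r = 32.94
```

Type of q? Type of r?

q is int; r is float

int, float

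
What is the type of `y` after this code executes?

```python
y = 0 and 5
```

'and' returns the first falsy value (0, which is int)

int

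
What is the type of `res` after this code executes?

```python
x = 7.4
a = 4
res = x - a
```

float - int returns float (7.4 - 4 = 3.4)

float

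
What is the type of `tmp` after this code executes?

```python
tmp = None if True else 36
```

Ternary: condition is True, if branch (None) taken → NoneType

NoneType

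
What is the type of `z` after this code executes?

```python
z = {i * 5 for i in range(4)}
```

A set comprehension {expr for x in iterable} produces a set

set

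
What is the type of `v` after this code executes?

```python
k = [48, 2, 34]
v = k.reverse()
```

list.reverse() returns None

NoneType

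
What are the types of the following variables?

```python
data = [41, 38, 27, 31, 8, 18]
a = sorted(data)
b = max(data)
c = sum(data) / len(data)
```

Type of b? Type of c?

max of ints returns int; int / int returns float

int, float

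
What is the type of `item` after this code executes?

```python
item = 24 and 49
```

'and' returns the last value when all truthy (49, which is int)

int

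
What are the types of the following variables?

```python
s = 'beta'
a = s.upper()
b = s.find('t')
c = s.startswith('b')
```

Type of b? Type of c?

str.find() returns int; str.startswith() returns bool

int, bool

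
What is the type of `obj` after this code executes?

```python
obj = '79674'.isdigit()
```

str.isdigit() returns bool

bool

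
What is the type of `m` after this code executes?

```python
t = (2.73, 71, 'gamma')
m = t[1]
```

Index 1 of tuple is 71 which is int

int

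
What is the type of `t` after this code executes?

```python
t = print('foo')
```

print() returns None

NoneType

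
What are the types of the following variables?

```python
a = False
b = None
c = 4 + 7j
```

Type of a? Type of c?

a is bool; c is complex

bool, complex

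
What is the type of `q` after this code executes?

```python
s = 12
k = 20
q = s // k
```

int // int returns int (12 // 20 = 0)

int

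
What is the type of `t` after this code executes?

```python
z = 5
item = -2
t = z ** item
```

int ** negative int returns float

float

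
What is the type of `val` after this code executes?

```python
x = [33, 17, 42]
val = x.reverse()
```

list.reverse() returns None

NoneType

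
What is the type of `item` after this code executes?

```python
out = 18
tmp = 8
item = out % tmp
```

int % int returns int (18 % 8 = 2)

int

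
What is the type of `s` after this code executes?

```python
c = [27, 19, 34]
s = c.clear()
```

list.clear() returns None

NoneType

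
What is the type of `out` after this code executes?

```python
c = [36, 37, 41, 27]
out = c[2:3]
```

Slicing a list always returns a list

list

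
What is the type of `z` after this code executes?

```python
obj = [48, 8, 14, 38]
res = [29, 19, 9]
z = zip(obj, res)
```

zip() returns a zip iterator object

zip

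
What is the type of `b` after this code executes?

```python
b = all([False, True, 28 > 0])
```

all() returns bool

bool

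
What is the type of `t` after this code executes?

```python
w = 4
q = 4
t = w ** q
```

int ** positive int returns int (4 ** 4 = 256)

int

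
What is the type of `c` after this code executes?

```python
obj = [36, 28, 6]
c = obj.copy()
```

list.copy() returns list

list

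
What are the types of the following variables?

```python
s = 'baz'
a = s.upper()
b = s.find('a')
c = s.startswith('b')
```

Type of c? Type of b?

str.startswith() returns bool; str.find() returns int

bool, int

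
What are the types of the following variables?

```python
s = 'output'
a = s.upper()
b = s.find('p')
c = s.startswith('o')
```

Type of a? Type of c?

str.upper() returns str; str.startswith() returns bool

str, bool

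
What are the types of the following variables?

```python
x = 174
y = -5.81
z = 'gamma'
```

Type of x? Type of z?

x is int; z is str

int, str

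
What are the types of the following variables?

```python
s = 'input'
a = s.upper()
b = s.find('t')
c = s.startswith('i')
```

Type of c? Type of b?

str.startswith() returns bool; str.find() returns int

bool, int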